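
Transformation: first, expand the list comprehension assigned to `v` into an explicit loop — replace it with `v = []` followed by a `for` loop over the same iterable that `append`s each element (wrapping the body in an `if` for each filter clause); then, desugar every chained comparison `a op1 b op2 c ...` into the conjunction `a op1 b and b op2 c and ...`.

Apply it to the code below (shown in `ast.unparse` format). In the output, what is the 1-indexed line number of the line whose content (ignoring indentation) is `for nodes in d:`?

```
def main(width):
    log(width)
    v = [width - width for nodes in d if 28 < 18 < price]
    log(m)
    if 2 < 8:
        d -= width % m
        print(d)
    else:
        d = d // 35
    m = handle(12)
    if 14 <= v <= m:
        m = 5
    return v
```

4

Transformed code:
def main(width):
    log(width)
    v = []
    for nodes in d:
        if 28 < 18 and 18 < price:
            v.append(width - width)
    log(m)
    if 2 < 8:
        d -= width % m
        print(d)
    else:
        d = d // 35
    m = handle(12)
    if 14 <= v and v <= m:
        m = 5
    return v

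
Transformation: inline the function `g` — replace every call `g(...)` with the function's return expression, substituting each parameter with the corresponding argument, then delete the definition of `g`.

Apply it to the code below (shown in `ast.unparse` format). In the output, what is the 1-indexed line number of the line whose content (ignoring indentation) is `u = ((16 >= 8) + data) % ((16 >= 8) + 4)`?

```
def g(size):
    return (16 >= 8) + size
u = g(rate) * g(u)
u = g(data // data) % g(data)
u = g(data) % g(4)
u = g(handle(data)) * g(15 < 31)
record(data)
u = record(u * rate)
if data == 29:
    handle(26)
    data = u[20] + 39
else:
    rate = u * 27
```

3

Transformed code:
u = ((16 >= 8) + rate) * ((16 >= 8) + u)
u = ((16 >= 8) + data // data) % ((16 >= 8) + data)
u = ((16 >= 8) + data) % ((16 >= 8) + 4)
u = ((16 >= 8) + handle(data)) * ((16 >= 8) + (15 < 31))
record(data)
u = record(u * rate)
if data == 29:
    handle(26)
    data = u[20] + 39
else:
    rate = u * 27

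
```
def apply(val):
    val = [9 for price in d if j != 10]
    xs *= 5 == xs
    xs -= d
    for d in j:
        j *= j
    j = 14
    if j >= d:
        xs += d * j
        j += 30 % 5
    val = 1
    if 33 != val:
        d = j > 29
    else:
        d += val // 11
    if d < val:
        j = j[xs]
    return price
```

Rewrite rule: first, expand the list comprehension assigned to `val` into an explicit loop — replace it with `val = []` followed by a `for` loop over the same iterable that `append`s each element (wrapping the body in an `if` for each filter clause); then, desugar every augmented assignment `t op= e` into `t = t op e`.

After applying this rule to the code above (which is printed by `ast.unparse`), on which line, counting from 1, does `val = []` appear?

Transformed code:
def apply(val):
    val = []
    for price in d:
        if j != 10:
            val.append(9)
    xs = xs * (5 == xs)
    xs = xs - d
    for d in j:
        j = j * j
    j = 14
    if j >= d:
        xs = xs + d * j
        j = j + 30 % 5
    val = 1
    if 33 != val:
        d = j > 29
    else:
        d = d + val // 11
    if d < val:
        j = j[xs]
    return price

2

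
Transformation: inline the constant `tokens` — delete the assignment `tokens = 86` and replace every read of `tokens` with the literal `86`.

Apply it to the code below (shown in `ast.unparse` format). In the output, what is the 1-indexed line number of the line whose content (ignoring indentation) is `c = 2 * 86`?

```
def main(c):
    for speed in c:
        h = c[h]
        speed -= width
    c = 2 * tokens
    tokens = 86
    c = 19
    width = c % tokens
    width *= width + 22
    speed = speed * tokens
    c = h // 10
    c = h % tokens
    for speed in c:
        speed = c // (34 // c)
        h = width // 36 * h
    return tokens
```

5

Transformed code:
def main(c):
    for speed in c:
        h = c[h]
        speed -= width
    c = 2 * 86
    c = 19
    width = c % 86
    width *= width + 22
    speed = speed * 86
    c = h // 10
    c = h % 86
    for speed in c:
        speed = c // (34 // c)
        h = width // 36 * h
    return 86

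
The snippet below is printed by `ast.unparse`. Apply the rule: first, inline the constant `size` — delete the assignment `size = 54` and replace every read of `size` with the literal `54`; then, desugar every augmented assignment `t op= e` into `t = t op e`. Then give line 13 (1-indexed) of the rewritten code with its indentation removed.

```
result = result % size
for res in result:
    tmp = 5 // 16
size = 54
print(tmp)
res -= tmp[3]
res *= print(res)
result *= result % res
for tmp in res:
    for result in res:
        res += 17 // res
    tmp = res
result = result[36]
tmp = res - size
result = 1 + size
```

Transformed code:
result = result % 54
for res in result:
    tmp = 5 // 16
print(tmp)
res = res - tmp[3]
res = res * print(res)
result = result * (result % res)
for tmp in res:
    for result in res:
        res = res + 17 // res
    tmp = res
result = result[36]
tmp = res - 54
result = 1 + 54

tmp = res - 54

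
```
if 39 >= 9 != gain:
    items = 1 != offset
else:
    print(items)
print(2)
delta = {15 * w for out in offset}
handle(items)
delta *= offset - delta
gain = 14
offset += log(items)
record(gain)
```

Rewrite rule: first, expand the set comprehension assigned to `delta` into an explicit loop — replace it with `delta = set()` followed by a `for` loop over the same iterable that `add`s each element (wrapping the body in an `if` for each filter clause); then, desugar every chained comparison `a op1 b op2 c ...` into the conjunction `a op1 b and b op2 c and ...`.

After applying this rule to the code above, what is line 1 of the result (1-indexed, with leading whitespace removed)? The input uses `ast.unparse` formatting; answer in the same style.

if 39 >= 9 and 9 != gain:

Transformed code:
if 39 >= 9 and 9 != gain:
    items = 1 != offset
else:
    print(items)
print(2)
delta = set()
for out in offset:
    delta.add(15 * w)
handle(items)
delta *= offset - delta
gain = 14
offset += log(items)
record(gain)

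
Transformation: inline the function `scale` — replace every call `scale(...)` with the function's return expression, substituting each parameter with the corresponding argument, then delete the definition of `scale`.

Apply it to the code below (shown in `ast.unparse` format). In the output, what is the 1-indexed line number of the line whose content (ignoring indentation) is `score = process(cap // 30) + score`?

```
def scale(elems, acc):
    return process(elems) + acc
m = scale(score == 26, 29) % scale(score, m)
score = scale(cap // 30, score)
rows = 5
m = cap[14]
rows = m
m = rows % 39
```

Transformed code:
m = (process(score == 26) + 29) % (process(score) + m)
score = process(cap // 30) + score
rows = 5
m = cap[14]
rows = m
m = rows % 39

2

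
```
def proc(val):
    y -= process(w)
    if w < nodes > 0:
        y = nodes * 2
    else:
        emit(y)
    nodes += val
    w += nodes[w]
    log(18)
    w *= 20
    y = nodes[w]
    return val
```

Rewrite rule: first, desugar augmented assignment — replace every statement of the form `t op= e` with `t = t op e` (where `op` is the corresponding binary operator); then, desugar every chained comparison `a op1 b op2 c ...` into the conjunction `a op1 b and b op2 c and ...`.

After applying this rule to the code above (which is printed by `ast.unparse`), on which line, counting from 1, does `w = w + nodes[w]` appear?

Transformed code:
def proc(val):
    y = y - process(w)
    if w < nodes and nodes > 0:
        y = nodes * 2
    else:
        emit(y)
    nodes = nodes + val
    w = w + nodes[w]
    log(18)
    w = w * 20
    y = nodes[w]
    return val

8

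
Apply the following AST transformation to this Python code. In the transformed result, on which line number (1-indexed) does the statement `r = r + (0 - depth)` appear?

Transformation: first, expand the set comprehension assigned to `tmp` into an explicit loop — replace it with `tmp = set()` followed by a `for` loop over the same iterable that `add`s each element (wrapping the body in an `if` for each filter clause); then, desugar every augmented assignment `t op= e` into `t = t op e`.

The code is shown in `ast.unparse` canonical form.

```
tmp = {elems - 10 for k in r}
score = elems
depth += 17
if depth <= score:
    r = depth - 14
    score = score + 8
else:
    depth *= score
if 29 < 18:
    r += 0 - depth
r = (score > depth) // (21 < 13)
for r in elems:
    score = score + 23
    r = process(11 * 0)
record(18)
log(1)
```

Transformed code:
tmp = set()
for k in r:
    tmp.add(elems - 10)
score = elems
depth = depth + 17
if depth <= score:
    r = depth - 14
    score = score + 8
else:
    depth = depth * score
if 29 < 18:
    r = r + (0 - depth)
r = (score > depth) // (21 < 13)
for r in elems:
    score = score + 23
    r = process(11 * 0)
record(18)
log(1)

12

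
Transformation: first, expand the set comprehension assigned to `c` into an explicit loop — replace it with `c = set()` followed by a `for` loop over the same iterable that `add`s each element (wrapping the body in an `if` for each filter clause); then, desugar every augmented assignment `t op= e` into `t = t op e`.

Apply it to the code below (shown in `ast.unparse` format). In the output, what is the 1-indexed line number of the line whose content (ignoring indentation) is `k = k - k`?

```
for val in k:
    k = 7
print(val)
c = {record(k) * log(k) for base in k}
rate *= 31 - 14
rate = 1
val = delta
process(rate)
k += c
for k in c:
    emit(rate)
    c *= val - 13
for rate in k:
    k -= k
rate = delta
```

Transformed code:
for val in k:
    k = 7
print(val)
c = set()
for base in k:
    c.add(record(k) * log(k))
rate = rate * (31 - 14)
rate = 1
val = delta
process(rate)
k = k + c
for k in c:
    emit(rate)
    c = c * (val - 13)
for rate in k:
    k = k - k
rate = delta

16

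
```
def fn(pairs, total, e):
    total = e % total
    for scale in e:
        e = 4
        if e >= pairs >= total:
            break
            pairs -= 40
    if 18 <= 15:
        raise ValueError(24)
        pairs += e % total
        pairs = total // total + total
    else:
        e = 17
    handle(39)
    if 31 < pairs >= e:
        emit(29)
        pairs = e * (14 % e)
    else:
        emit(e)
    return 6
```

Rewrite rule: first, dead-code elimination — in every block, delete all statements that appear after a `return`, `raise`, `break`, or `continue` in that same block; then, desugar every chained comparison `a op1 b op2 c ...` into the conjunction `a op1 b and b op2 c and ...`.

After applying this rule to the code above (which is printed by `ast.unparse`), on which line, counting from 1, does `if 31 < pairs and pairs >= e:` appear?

Transformed code:
def fn(pairs, total, e):
    total = e % total
    for scale in e:
        e = 4
        if e >= pairs and pairs >= total:
            break
    if 18 <= 15:
        raise ValueError(24)
    else:
        e = 17
    handle(39)
    if 31 < pairs and pairs >= e:
        emit(29)
        pairs = e * (14 % e)
    else:
        emit(e)
    return 6

12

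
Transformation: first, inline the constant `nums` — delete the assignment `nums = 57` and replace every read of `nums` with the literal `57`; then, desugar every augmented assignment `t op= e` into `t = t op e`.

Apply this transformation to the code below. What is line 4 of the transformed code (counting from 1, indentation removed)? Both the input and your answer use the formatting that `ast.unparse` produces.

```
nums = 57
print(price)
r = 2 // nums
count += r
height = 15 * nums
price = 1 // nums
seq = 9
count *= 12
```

height = 15 * 57

Transformed code:
print(price)
r = 2 // 57
count = count + r
height = 15 * 57
price = 1 // 57
seq = 9
count = count * 12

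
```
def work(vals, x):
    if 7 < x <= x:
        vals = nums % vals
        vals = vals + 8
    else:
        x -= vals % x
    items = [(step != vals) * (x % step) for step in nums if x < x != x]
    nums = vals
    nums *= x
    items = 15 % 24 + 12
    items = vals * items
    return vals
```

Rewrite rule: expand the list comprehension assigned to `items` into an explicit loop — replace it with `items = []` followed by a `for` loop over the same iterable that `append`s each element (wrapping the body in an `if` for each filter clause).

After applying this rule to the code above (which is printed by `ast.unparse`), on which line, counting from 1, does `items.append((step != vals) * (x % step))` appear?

Transformed code:
def work(vals, x):
    if 7 < x <= x:
        vals = nums % vals
        vals = vals + 8
    else:
        x -= vals % x
    items = []
    for step in nums:
        if x < x != x:
            items.append((step != vals) * (x % step))
    nums = vals
    nums *= x
    items = 15 % 24 + 12
    items = vals * items
    return vals

10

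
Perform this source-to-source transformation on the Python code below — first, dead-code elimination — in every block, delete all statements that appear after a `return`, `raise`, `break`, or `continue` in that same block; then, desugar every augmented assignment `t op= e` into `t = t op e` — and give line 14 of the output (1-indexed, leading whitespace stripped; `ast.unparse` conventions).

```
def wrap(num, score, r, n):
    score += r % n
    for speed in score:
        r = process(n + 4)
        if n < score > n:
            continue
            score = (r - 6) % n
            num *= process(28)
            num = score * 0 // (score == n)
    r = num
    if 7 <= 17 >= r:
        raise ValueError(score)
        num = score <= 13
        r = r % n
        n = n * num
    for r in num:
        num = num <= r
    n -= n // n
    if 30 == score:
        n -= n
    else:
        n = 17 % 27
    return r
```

Transformed code:
def wrap(num, score, r, n):
    score = score + r % n
    for speed in score:
        r = process(n + 4)
        if n < score > n:
            continue
    r = num
    if 7 <= 17 >= r:
        raise ValueError(score)
    for r in num:
        num = num <= r
    n = n - n // n
    if 30 == score:
        n = n - n
    else:
        n = 17 % 27
    return r

n = n - n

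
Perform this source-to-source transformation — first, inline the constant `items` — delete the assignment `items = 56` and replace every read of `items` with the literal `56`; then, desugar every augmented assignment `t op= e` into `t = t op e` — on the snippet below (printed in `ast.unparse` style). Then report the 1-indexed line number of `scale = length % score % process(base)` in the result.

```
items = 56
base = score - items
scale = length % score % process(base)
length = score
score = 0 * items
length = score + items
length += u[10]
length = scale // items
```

Transformed code:
base = score - 56
scale = length % score % process(base)
length = score
score = 0 * 56
length = score + 56
length = length + u[10]
length = scale // 56

2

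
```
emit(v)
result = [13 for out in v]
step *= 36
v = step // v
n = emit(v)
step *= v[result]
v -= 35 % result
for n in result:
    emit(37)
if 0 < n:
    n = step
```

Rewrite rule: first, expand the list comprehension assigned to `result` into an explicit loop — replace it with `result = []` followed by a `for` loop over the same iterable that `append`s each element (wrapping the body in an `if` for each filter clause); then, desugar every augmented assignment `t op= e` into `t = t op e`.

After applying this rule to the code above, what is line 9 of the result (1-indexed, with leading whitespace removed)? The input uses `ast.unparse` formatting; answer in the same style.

Transformed code:
emit(v)
result = []
for out in v:
    result.append(13)
step = step * 36
v = step // v
n = emit(v)
step = step * v[result]
v = v - 35 % result
for n in result:
    emit(37)
if 0 < n:
    n = step

v = v - 35 % result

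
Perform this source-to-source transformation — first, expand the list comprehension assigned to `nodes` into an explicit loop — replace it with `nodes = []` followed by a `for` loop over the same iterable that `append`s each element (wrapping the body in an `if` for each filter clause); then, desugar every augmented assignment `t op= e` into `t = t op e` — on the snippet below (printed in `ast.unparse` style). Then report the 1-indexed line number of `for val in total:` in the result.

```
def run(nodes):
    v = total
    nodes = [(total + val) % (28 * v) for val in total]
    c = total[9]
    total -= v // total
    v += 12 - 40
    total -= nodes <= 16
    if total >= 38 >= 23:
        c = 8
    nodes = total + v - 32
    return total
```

4

Transformed code:
def run(nodes):
    v = total
    nodes = []
    for val in total:
        nodes.append((total + val) % (28 * v))
    c = total[9]
    total = total - v // total
    v = v + (12 - 40)
    total = total - (nodes <= 16)
    if total >= 38 >= 23:
        c = 8
    nodes = total + v - 32
    return total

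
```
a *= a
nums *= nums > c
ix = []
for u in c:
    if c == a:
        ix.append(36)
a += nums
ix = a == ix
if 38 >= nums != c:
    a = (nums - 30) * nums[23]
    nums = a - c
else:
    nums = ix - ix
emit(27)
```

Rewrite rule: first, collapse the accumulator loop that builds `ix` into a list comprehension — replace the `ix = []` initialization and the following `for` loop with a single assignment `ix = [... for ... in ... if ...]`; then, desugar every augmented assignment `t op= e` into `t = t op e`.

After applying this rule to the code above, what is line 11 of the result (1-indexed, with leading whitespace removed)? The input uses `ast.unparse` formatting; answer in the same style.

emit(27)

Transformed code:
a = a * a
nums = nums * (nums > c)
ix = [36 for u in c if c == a]
a = a + nums
ix = a == ix
if 38 >= nums != c:
    a = (nums - 30) * nums[23]
    nums = a - c
else:
    nums = ix - ix
emit(27)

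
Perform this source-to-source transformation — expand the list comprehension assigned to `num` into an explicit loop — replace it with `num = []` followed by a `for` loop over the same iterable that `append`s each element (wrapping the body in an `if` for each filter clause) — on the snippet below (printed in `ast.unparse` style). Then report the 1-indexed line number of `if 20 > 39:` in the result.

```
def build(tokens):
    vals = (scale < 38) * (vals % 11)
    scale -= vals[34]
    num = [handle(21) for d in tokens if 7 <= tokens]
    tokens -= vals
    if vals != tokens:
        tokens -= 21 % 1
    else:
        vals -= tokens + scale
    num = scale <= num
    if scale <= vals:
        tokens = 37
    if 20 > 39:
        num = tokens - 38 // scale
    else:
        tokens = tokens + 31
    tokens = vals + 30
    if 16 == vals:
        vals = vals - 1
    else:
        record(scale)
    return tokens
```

16

Transformed code:
def build(tokens):
    vals = (scale < 38) * (vals % 11)
    scale -= vals[34]
    num = []
    for d in tokens:
        if 7 <= tokens:
            num.append(handle(21))
    tokens -= vals
    if vals != tokens:
        tokens -= 21 % 1
    else:
        vals -= tokens + scale
    num = scale <= num
    if scale <= vals:
        tokens = 37
    if 20 > 39:
        num = tokens - 38 // scale
    else:
        tokens = tokens + 31
    tokens = vals + 30
    if 16 == vals:
        vals = vals - 1
    else:
        record(scale)
    return tokens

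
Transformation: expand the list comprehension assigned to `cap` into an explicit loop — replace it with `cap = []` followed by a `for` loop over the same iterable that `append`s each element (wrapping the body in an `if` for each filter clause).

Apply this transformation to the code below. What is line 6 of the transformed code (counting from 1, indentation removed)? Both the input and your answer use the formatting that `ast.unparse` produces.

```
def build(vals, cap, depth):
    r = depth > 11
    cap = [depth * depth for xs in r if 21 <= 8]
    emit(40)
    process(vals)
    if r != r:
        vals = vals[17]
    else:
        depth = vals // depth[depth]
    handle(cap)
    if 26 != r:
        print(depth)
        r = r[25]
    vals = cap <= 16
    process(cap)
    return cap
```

cap.append(depth * depth)

Transformed code:
def build(vals, cap, depth):
    r = depth > 11
    cap = []
    for xs in r:
        if 21 <= 8:
            cap.append(depth * depth)
    emit(40)
    process(vals)
    if r != r:
        vals = vals[17]
    else:
        depth = vals // depth[depth]
    handle(cap)
    if 26 != r:
        print(depth)
        r = r[25]
    vals = cap <= 16
    process(cap)
    return cap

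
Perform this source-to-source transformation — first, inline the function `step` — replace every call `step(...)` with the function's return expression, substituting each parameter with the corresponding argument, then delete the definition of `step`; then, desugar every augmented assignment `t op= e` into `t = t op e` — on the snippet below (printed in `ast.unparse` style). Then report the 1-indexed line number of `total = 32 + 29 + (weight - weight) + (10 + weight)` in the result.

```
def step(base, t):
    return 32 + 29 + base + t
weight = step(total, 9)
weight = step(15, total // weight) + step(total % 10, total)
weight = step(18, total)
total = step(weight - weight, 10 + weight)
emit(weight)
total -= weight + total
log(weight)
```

4

Transformed code:
weight = 32 + 29 + total + 9
weight = 32 + 29 + 15 + total // weight + (32 + 29 + total % 10 + total)
weight = 32 + 29 + 18 + total
total = 32 + 29 + (weight - weight) + (10 + weight)
emit(weight)
total = total - (weight + total)
log(weight)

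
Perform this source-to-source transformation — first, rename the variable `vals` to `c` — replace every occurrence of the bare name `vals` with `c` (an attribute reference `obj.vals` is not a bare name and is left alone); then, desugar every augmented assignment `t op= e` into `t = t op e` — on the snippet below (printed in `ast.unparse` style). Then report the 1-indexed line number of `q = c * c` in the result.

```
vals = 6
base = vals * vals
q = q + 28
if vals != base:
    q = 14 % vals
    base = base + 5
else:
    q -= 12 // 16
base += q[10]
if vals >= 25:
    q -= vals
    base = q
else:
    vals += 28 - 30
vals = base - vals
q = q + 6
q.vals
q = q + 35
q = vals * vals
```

Transformed code:
c = 6
base = c * c
q = q + 28
if c != base:
    q = 14 % c
    base = base + 5
else:
    q = q - 12 // 16
base = base + q[10]
if c >= 25:
    q = q - c
    base = q
else:
    c = c + (28 - 30)
c = base - c
q = q + 6
q.vals
q = q + 35
q = c * c

19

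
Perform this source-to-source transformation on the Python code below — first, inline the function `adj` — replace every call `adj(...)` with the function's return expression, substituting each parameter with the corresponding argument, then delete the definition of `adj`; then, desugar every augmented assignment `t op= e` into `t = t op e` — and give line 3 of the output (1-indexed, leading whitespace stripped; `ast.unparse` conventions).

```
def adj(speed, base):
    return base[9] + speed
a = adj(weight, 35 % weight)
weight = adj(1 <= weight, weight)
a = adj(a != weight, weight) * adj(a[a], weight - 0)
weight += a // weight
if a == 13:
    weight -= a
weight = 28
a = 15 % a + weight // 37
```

a = (weight[9] + (a != weight)) * ((weight - 0)[9] + a[a])

Transformed code:
a = (35 % weight)[9] + weight
weight = weight[9] + (1 <= weight)
a = (weight[9] + (a != weight)) * ((weight - 0)[9] + a[a])
weight = weight + a // weight
if a == 13:
    weight = weight - a
weight = 28
a = 15 % a + weight // 37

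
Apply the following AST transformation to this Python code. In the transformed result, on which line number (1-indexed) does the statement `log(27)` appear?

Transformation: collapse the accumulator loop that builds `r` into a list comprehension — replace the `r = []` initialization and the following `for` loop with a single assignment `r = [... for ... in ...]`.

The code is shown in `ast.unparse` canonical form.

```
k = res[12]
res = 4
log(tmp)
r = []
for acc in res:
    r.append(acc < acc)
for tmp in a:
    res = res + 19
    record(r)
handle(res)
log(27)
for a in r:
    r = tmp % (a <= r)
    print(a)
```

Transformed code:
k = res[12]
res = 4
log(tmp)
r = [acc < acc for acc in res]
for tmp in a:
    res = res + 19
    record(r)
handle(res)
log(27)
for a in r:
    r = tmp % (a <= r)
    print(a)

9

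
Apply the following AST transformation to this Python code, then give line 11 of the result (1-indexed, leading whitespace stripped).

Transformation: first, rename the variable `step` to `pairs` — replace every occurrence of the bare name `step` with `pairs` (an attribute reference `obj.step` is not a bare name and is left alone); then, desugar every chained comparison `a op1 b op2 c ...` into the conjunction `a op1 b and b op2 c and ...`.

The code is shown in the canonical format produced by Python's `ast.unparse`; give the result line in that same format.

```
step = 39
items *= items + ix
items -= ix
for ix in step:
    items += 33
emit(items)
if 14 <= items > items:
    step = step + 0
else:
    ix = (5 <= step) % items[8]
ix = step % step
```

Transformed code:
pairs = 39
items *= items + ix
items -= ix
for ix in pairs:
    items += 33
emit(items)
if 14 <= items and items > items:
    pairs = pairs + 0
else:
    ix = (5 <= pairs) % items[8]
ix = pairs % pairs

ix = pairs % pairs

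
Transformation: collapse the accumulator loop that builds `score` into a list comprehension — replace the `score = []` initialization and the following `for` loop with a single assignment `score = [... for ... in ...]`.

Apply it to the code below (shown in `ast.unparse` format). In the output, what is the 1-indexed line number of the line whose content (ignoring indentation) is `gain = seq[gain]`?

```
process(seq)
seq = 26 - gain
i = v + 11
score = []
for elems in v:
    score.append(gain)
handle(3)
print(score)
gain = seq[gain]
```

Transformed code:
process(seq)
seq = 26 - gain
i = v + 11
score = [gain for elems in v]
handle(3)
print(score)
gain = seq[gain]

7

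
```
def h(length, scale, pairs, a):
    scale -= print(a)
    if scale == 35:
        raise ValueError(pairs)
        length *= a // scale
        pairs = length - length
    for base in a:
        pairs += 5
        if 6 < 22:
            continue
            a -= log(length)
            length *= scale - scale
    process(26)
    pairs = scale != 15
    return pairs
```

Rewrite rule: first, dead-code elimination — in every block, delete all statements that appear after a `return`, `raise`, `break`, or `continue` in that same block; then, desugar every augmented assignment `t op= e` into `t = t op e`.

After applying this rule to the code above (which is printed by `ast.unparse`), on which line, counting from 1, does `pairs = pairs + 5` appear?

Transformed code:
def h(length, scale, pairs, a):
    scale = scale - print(a)
    if scale == 35:
        raise ValueError(pairs)
    for base in a:
        pairs = pairs + 5
        if 6 < 22:
            continue
    process(26)
    pairs = scale != 15
    return pairs

6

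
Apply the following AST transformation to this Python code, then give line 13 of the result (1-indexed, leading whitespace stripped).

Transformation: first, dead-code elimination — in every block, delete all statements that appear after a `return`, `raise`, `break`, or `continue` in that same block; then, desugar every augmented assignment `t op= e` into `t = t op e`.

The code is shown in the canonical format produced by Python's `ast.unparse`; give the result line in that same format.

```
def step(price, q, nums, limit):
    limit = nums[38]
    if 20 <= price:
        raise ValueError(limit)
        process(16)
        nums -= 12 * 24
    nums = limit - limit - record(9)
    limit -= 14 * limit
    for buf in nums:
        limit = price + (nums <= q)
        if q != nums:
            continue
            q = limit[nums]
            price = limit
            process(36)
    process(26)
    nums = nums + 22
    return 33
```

Transformed code:
def step(price, q, nums, limit):
    limit = nums[38]
    if 20 <= price:
        raise ValueError(limit)
    nums = limit - limit - record(9)
    limit = limit - 14 * limit
    for buf in nums:
        limit = price + (nums <= q)
        if q != nums:
            continue
    process(26)
    nums = nums + 22
    return 33

return 33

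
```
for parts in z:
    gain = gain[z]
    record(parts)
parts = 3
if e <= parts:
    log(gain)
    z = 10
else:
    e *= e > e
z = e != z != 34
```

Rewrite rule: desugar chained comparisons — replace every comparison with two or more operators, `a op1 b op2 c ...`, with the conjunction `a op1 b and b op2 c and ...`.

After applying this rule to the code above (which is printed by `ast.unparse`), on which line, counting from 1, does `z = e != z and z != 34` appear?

Transformed code:
for parts in z:
    gain = gain[z]
    record(parts)
parts = 3
if e <= parts:
    log(gain)
    z = 10
else:
    e *= e > e
z = e != z and z != 34

10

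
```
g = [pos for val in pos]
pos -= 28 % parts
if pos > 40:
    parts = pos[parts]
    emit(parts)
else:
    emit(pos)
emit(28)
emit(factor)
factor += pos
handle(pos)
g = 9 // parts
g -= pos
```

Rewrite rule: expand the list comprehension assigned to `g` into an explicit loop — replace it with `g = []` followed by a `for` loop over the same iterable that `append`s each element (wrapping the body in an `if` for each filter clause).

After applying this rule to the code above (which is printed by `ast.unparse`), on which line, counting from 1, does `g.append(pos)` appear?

Transformed code:
g = []
for val in pos:
    g.append(pos)
pos -= 28 % parts
if pos > 40:
    parts = pos[parts]
    emit(parts)
else:
    emit(pos)
emit(28)
emit(factor)
factor += pos
handle(pos)
g = 9 // parts
g -= pos

3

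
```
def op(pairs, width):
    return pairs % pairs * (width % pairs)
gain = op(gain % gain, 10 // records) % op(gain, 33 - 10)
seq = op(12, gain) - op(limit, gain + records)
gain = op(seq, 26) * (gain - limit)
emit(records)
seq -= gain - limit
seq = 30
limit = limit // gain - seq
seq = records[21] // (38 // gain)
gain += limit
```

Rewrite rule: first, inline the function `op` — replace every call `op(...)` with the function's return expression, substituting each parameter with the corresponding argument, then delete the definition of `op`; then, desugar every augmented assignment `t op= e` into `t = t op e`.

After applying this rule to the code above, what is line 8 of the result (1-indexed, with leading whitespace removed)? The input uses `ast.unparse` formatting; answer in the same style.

seq = records[21] // (38 // gain)

Transformed code:
gain = gain % gain % (gain % gain) * (10 // records % (gain % gain)) % (gain % gain * ((33 - 10) % gain))
seq = 12 % 12 * (gain % 12) - limit % limit * ((gain + records) % limit)
gain = seq % seq * (26 % seq) * (gain - limit)
emit(records)
seq = seq - (gain - limit)
seq = 30
limit = limit // gain - seq
seq = records[21] // (38 // gain)
gain = gain + limit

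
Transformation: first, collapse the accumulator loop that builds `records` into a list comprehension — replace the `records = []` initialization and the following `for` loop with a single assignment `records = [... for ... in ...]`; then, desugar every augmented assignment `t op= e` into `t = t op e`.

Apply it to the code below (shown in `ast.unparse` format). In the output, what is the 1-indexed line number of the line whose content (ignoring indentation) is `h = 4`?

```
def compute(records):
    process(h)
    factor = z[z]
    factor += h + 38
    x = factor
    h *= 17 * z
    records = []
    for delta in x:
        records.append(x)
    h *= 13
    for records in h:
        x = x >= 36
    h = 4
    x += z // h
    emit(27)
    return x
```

11

Transformed code:
def compute(records):
    process(h)
    factor = z[z]
    factor = factor + (h + 38)
    x = factor
    h = h * (17 * z)
    records = [x for delta in x]
    h = h * 13
    for records in h:
        x = x >= 36
    h = 4
    x = x + z // h
    emit(27)
    return x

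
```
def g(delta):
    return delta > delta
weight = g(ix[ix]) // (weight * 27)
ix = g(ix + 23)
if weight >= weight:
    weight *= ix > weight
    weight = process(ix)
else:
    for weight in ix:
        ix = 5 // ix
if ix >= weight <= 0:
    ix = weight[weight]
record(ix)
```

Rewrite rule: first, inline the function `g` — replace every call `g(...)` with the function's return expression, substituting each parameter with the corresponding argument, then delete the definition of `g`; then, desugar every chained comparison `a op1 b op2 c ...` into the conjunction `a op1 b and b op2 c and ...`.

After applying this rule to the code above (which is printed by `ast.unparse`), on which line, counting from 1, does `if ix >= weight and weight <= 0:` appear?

9

Transformed code:
weight = (ix[ix] > ix[ix]) // (weight * 27)
ix = ix + 23 > ix + 23
if weight >= weight:
    weight *= ix > weight
    weight = process(ix)
else:
    for weight in ix:
        ix = 5 // ix
if ix >= weight and weight <= 0:
    ix = weight[weight]
record(ix)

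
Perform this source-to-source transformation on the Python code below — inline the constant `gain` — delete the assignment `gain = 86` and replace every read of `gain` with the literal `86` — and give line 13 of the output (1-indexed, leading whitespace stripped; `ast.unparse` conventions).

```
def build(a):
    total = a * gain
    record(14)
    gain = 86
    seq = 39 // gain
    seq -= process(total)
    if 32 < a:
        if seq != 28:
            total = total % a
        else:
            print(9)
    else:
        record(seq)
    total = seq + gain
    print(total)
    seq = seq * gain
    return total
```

total = seq + 86

Transformed code:
def build(a):
    total = a * 86
    record(14)
    seq = 39 // 86
    seq -= process(total)
    if 32 < a:
        if seq != 28:
            total = total % a
        else:
            print(9)
    else:
        record(seq)
    total = seq + 86
    print(total)
    seq = seq * 86
    return total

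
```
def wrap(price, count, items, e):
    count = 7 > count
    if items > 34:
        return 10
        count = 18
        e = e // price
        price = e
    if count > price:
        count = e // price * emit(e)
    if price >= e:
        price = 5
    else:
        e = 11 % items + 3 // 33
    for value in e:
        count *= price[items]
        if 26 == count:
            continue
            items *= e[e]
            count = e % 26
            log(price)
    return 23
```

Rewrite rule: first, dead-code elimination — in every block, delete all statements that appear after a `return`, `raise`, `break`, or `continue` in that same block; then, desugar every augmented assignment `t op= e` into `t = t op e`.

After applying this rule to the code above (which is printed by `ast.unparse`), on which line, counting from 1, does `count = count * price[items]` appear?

Transformed code:
def wrap(price, count, items, e):
    count = 7 > count
    if items > 34:
        return 10
    if count > price:
        count = e // price * emit(e)
    if price >= e:
        price = 5
    else:
        e = 11 % items + 3 // 33
    for value in e:
        count = count * price[items]
        if 26 == count:
            continue
    return 23

12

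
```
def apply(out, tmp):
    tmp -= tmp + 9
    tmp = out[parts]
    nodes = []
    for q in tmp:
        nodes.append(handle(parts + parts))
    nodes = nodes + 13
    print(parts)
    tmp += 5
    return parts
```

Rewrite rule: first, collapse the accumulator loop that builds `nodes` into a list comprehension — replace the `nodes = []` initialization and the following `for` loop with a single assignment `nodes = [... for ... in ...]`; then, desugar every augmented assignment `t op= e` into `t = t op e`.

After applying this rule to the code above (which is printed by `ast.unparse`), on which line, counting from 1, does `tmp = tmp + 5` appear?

7

Transformed code:
def apply(out, tmp):
    tmp = tmp - (tmp + 9)
    tmp = out[parts]
    nodes = [handle(parts + parts) for q in tmp]
    nodes = nodes + 13
    print(parts)
    tmp = tmp + 5
    return parts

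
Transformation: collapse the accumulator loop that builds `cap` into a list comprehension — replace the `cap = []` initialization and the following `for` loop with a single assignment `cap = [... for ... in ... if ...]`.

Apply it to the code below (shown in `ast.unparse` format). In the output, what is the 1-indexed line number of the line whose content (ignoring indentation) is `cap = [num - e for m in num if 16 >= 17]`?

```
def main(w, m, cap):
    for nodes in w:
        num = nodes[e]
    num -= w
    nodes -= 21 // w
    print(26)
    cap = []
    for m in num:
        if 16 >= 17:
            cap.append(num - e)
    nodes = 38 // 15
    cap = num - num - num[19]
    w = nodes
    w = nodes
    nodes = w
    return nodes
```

Transformed code:
def main(w, m, cap):
    for nodes in w:
        num = nodes[e]
    num -= w
    nodes -= 21 // w
    print(26)
    cap = [num - e for m in num if 16 >= 17]
    nodes = 38 // 15
    cap = num - num - num[19]
    w = nodes
    w = nodes
    nodes = w
    return nodes

7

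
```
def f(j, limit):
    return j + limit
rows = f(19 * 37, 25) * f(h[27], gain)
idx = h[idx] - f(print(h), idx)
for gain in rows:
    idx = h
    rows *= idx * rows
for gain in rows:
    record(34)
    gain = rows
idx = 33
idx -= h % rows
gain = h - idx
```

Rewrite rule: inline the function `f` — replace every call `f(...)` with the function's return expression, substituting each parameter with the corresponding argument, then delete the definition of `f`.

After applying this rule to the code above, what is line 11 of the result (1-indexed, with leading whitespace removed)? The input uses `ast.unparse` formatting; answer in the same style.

gain = h - idx

Transformed code:
rows = (19 * 37 + 25) * (h[27] + gain)
idx = h[idx] - (print(h) + idx)
for gain in rows:
    idx = h
    rows *= idx * rows
for gain in rows:
    record(34)
    gain = rows
idx = 33
idx -= h % rows
gain = h - idx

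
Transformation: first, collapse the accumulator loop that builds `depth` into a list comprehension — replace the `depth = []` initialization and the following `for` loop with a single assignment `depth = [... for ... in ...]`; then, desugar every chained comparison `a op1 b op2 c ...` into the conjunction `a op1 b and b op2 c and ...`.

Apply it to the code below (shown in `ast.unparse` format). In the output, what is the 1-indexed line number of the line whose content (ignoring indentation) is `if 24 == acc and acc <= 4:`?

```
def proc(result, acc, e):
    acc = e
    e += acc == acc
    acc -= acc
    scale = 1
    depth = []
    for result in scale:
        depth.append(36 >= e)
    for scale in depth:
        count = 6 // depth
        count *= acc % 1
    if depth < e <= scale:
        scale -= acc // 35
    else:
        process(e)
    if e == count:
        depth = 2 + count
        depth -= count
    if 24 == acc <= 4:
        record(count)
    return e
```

Transformed code:
def proc(result, acc, e):
    acc = e
    e += acc == acc
    acc -= acc
    scale = 1
    depth = [36 >= e for result in scale]
    for scale in depth:
        count = 6 // depth
        count *= acc % 1
    if depth < e and e <= scale:
        scale -= acc // 35
    else:
        process(e)
    if e == count:
        depth = 2 + count
        depth -= count
    if 24 == acc and acc <= 4:
        record(count)
    return e

17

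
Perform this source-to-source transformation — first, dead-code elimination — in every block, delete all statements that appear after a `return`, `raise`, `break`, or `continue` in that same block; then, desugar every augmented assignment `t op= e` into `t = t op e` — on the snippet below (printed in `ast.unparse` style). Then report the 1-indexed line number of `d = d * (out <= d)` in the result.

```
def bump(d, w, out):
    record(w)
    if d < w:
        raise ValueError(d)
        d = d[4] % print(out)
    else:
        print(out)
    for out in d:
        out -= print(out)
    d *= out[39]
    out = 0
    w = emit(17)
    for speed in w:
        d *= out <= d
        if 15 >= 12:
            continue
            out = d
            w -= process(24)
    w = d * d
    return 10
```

13

Transformed code:
def bump(d, w, out):
    record(w)
    if d < w:
        raise ValueError(d)
    else:
        print(out)
    for out in d:
        out = out - print(out)
    d = d * out[39]
    out = 0
    w = emit(17)
    for speed in w:
        d = d * (out <= d)
        if 15 >= 12:
            continue
    w = d * d
    return 10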